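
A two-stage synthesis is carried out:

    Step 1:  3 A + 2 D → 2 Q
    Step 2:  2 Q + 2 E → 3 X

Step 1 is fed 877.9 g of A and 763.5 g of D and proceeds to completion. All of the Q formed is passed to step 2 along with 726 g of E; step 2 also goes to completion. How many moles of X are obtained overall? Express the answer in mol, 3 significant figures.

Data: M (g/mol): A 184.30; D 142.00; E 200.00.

Step 1:
n(A) = 877.9 / 184.30 = 4.763 mol
n(D) = 763.5 / 142.00 = 5.377 mol
n/ν for A = 4.763/3 = 1.588
n/ν for D = 5.377/2 = 2.689
Smallest n/ν is A → limiting reagent.
n(Q) produced = (2/3) × 4.763 = 3.175 mol
Step 2:
n(Q) available = 3.175 mol
n(E) = 726.0 / 200.00 = 3.630 mol
n/ν for Q = 3.175/2 = 1.588
n/ν for E = 3.630/2 = 1.815
Smallest n/ν is Q → limiting reagent.
n(X) = (3/2) × 3.175 = 4.763 mol

4.76 mol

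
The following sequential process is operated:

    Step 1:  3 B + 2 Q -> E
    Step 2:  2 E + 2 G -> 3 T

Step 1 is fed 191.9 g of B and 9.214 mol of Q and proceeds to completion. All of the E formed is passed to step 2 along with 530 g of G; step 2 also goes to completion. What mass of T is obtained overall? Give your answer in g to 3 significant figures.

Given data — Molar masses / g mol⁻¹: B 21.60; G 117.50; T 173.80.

772 g

Step 1:
n(B) = 191.9 / 21.60 = 8.884 mol
n(Q) = 9.214 mol
n/ν for B = 8.884/3 = 2.961
n/ν for Q = 9.214/2 = 4.607
Smallest n/ν is B → limiting reagent.
n(E) produced = (1/3) × 8.884 = 2.961 mol
Step 2:
n(E) available = 2.961 mol
n(G) = 530.0 / 117.50 = 4.511 mol
n/ν for E = 2.961/2 = 1.481
n/ν for G = 4.511/2 = 2.256
Smallest n/ν is E → limiting reagent.
n(T) = (3/2) × 2.961 = 4.442 mol
mass = 4.442 × 173.80 = 772.0 g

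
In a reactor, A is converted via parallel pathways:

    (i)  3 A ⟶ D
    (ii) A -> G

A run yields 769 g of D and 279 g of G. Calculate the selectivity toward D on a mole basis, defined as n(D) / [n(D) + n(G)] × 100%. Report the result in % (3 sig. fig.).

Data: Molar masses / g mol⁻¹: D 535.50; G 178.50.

n(D) = 769 / 535.50 = 1.436 mol
n(G) = 279 / 178.50 = 1.563 mol
selectivity = 1.436/(1.436+1.563) × 100 = 47.88 %

47.9 %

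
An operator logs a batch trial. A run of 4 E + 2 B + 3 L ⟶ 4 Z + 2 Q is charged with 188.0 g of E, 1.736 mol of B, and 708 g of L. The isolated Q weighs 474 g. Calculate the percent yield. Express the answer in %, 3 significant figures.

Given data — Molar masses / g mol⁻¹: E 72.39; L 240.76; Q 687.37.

n(E) = 188.0 / 72.39 = 2.597 mol
n(B) = 1.736 mol
n(L) = 708.0 / 240.76 = 2.941 mol
n/ν for E = 2.597/4 = 0.6493
n/ν for B = 1.736/2 = 0.8680
n/ν for L = 2.941/3 = 0.9803
Smallest n/ν is E → limiting reagent.
theoretical n(Q) = (2/4) × 2.597 = 1.299 mol → 892.9 g
% yield = 474 / 892.9 × 100 = 53.09 %

53.1 %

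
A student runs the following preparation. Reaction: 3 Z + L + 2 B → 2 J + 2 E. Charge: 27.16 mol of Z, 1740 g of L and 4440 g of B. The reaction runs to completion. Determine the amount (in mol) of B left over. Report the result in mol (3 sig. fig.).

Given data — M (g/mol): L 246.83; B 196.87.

n(Z) = 27.16 mol
n(L) = 1740 / 246.83 = 7.049 mol
n(B) = 4440 / 196.87 = 22.55 mol
n/ν → Z: 9.053, L: 7.049, B: 11.28; L is limiting.
B consumed = (2/1) × 7.049 = 14.10 mol
B remaining = 22.55 − 14.10 = 8.450 mol

8.45 mol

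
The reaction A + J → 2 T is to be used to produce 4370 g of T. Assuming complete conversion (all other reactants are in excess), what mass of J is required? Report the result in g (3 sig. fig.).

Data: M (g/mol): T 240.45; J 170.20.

n(T) = 4370 / 240.45 = 18.17 mol
n(J) = (1/2) × 18.17 = 9.085 mol
mass = 9.085 × 170.20 = 1546 g

1550 g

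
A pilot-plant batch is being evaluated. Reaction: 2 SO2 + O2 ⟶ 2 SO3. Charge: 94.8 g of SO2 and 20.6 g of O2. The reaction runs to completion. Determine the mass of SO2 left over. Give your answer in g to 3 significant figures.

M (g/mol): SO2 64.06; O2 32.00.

n(SO2) = 94.80 / 64.06 = 1.480 mol
n(O2) = 20.60 / 32.00 = 0.6438 mol
n/ν for SO2 = 1.480/2 = 0.7400
n/ν for O2 = 0.6438/1 = 0.6438
Smallest n/ν is O2 → limiting reagent.
SO2 consumed = (2/1) × 0.6438 = 1.288 mol
SO2 remaining = 1.480 − 1.288 = 0.1920 mol
mass = 0.1920 × 64.06 = 12.30 g

12.3 g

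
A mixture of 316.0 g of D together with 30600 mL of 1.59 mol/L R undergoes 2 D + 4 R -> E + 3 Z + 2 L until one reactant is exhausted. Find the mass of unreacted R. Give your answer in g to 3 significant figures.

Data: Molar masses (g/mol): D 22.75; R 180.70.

n(D) = 316.0 / 22.75 = 13.89 mol
n(R) = 1.59 × 30600/1000 = 48.65 mol
n/ν → D: 6.945, R: 12.16; D is limiting.
R consumed = (4/2) × 13.89 = 27.78 mol
R remaining = 48.65 − 27.78 = 20.87 mol
mass = 20.87 × 180.70 = 3771 g

3770 g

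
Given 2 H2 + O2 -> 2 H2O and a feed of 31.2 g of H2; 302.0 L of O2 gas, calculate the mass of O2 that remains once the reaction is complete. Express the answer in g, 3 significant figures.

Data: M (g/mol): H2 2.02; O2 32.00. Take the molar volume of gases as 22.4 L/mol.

184 g

n(H2) = 31.20 / 2.02 = 15.45 mol
n(O2) = 302.0 / 22.4 = 13.48 mol
n/ν → H2: 7.725, O2: 13.48; H2 is limiting.
O2 consumed = (1/2) × 15.45 = 7.725 mol
O2 remaining = 13.48 − 7.725 = 5.755 mol
mass = 5.755 × 32.00 = 184.2 g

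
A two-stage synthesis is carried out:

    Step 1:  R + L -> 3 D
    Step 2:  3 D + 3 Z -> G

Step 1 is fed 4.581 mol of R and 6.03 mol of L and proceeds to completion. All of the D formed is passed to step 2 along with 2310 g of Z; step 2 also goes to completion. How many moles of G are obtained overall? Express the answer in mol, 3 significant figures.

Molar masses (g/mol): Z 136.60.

Step 1:
n(R) = 4.581 mol
n(L) = 6.030 mol
n/ν for R = 4.581/1 = 4.581
n/ν for L = 6.030/1 = 6.030
Smallest n/ν is R → limiting reagent.
n(D) produced = (3/1) × 4.581 = 13.74 mol
Step 2:
n(D) available = 13.74 mol
n(Z) = 2310 / 136.60 = 16.91 mol
n/ν for D = 13.74/3 = 4.580
n/ν for Z = 16.91/3 = 5.637
Smallest n/ν is D → limiting reagent.
n(G) = (1/3) × 13.74 = 4.580 mol

4.58 mol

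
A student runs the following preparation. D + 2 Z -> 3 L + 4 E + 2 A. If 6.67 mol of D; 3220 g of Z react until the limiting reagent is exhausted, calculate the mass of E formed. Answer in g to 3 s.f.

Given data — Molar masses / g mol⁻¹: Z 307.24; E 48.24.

1010 g

n(D) = 6.670 mol
n(Z) = 3220 / 307.24 = 10.48 mol
n/ν → D: 6.670, Z: 5.240; Z is limiting.
n(E) = (4/2) × 10.48 = 20.96 mol
mass = 20.96 × 48.24 = 1011 g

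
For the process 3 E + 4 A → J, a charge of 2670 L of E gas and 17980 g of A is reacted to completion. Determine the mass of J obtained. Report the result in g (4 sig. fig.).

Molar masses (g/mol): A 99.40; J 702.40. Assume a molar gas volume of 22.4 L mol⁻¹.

n(E) = 2670 / 22.4 = 119.2 mol
n(A) = 17980 / 99.40 = 180.9 mol
n/ν for E = 119.2/3 = 39.73
n/ν for A = 180.9/4 = 45.23
Smallest n/ν is E → limiting reagent.
n(J) = (1/3) × 119.2 = 39.73 mol
mass = 39.73 × 702.40 = 27910 g

27910 g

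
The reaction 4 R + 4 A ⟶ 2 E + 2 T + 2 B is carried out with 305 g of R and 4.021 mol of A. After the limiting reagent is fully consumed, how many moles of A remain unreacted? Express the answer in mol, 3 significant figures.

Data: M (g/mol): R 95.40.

n(R) = 305.0 / 95.40 = 3.197 mol
n(A) = 4.021 mol
n/ν for R = 3.197/4 = 0.7993
n/ν for A = 4.021/4 = 1.005
Smallest n/ν is R → limiting reagent.
A consumed = (4/4) × 3.197 = 3.197 mol
A remaining = 4.021 − 3.197 = 0.8240 mol

0.824 mol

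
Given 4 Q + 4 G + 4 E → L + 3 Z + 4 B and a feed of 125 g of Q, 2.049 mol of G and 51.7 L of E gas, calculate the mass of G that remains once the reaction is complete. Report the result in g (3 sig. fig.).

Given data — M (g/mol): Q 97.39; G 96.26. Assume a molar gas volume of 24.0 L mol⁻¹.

73.7 g

n(Q) = 125.0 / 97.39 = 1.283 mol
n(G) = 2.049 mol
n(E) = 51.70 / 24.0 = 2.154 mol
n/ν for Q = 1.283/4 = 0.3208
n/ν for G = 2.049/4 = 0.5123
n/ν for E = 2.154/4 = 0.5385
Smallest n/ν is Q → limiting reagent.
G consumed = (4/4) × 1.283 = 1.283 mol
G remaining = 2.049 − 1.283 = 0.7660 mol
mass = 0.7660 × 96.26 = 73.74 g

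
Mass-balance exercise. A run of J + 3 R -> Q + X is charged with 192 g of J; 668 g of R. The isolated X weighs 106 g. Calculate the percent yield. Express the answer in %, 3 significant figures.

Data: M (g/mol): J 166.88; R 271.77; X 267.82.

48.3 %

n(J) = 192.0 / 166.88 = 1.151 mol
n(R) = 668.0 / 271.77 = 2.458 mol
n/ν → J: 1.151, R: 0.8193; R is limiting.
theoretical n(X) = (1/3) × 2.458 = 0.8193 mol → 219.4 g
% yield = 106 / 219.4 × 100 = 48.31 %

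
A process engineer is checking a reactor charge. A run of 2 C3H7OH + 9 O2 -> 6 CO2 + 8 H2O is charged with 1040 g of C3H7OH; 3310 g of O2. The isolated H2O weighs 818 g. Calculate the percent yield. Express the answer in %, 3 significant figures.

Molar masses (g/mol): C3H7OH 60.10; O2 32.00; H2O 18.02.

65.6 %

n(C3H7OH) = 1040 / 60.10 = 17.30 mol
n(O2) = 3310 / 32.00 = 103.4 mol
n/ν for C3H7OH = 17.30/2 = 8.650
n/ν for O2 = 103.4/9 = 11.49
Smallest n/ν is C3H7OH → limiting reagent.
theoretical n(H2O) = (8/2) × 17.30 = 69.20 mol → 1247 g
% yield = 818 / 1247 × 100 = 65.60 %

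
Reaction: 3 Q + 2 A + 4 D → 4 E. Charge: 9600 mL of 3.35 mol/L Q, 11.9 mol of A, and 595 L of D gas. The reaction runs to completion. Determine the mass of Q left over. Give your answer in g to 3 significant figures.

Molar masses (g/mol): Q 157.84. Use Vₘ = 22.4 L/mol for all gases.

2260 g

n(Q) = 3.35 × 9600/1000 = 32.16 mol
n(A) = 11.90 mol
n(D) = 595.0 / 22.4 = 26.56 mol
n/ν → Q: 10.72, A: 5.950, D: 6.640; A is limiting.
Q consumed = (3/2) × 11.90 = 17.85 mol
Q remaining = 32.16 − 17.85 = 14.31 mol
mass = 14.31 × 157.84 = 2259 g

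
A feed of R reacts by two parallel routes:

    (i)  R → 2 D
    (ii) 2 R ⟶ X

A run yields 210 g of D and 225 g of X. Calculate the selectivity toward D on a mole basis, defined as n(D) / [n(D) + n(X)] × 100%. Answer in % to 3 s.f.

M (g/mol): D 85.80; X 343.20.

n(D) = 210 / 85.80 = 2.448 mol
n(X) = 225 / 343.20 = 0.6556 mol
selectivity = 2.448/(2.448+0.6556) × 100 = 78.88 %

78.9 %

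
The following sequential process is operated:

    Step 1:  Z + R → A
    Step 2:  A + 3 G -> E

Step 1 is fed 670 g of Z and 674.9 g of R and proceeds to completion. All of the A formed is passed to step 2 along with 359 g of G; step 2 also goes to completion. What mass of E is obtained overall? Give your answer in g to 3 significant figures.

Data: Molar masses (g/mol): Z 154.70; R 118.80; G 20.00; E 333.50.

Step 1:
n(Z) = 670.0 / 154.70 = 4.331 mol
n(R) = 674.9 / 118.80 = 5.681 mol
n/ν for Z = 4.331/1 = 4.331
n/ν for R = 5.681/1 = 5.681
Smallest n/ν is Z → limiting reagent.
n(A) produced = (1/1) × 4.331 = 4.331 mol
Step 2:
n(A) available = 4.331 mol
n(G) = 359.0 / 20.00 = 17.95 mol
n/ν for A = 4.331/1 = 4.331
n/ν for G = 17.95/3 = 5.983
Smallest n/ν is A → limiting reagent.
n(E) = (1/1) × 4.331 = 4.331 mol
mass = 4.331 × 333.50 = 1444 g

1440 g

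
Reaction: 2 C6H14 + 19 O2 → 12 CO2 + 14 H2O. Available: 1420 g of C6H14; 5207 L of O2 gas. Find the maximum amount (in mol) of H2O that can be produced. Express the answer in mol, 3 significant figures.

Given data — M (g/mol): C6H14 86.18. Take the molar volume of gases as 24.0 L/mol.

n(C6H14) = 1420 / 86.18 = 16.48 mol
n(O2) = 5207 / 24.0 = 217.0 mol
n/ν for C6H14 = 16.48/2 = 8.240
n/ν for O2 = 217.0/19 = 11.42
Smallest n/ν is C6H14 → limiting reagent.
n(H2O) = (14/2) × 16.48 = 115.4 mol

115 mol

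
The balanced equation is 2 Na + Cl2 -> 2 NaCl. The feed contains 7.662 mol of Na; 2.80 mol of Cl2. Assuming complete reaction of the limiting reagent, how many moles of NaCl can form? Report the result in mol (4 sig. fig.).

n(Na) = 7.662 mol
n(Cl2) = 2.800 mol
n/ν for Na = 7.662/2 = 3.831
n/ν for Cl2 = 2.800/1 = 2.800
Smallest n/ν is Cl2 → limiting reagent.
n(NaCl) = (2/1) × 2.800 = 5.600 mol

5.600 mol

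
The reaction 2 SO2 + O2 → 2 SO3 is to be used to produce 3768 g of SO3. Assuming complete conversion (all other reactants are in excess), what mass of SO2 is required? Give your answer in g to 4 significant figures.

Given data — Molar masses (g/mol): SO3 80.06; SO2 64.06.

n(SO3) = 3768 / 80.06 = 47.06 mol
n(SO2) = (2/2) × 47.06 = 47.06 mol
mass = 47.06 × 64.06 = 3015 g

3015 g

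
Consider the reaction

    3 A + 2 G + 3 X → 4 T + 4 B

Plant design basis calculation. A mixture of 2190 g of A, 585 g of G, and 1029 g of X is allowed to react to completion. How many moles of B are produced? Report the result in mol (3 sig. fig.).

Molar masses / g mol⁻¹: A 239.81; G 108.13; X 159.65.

n(A) = 2190 / 239.81 = 9.132 mol
n(G) = 585.0 / 108.13 = 5.410 mol
n(X) = 1029 / 159.65 = 6.445 mol
n/ν for A = 9.132/3 = 3.044
n/ν for G = 5.410/2 = 2.705
n/ν for X = 6.445/3 = 2.148
Smallest n/ν is X → limiting reagent.
n(B) = (4/3) × 6.445 = 8.593 mol

8.59 mol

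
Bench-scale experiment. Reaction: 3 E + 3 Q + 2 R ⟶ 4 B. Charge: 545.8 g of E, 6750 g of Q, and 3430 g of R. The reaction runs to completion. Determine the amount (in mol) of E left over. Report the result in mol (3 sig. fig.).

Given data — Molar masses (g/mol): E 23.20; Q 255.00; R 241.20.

2.20 mol

n(E) = 545.8 / 23.20 = 23.53 mol
n(Q) = 6750 / 255.00 = 26.47 mol
n(R) = 3430 / 241.20 = 14.22 mol
n/ν for E = 23.53/3 = 7.843
n/ν for Q = 26.47/3 = 8.823
n/ν for R = 14.22/2 = 7.110
Smallest n/ν is R → limiting reagent.
E consumed = (3/2) × 14.22 = 21.33 mol
E remaining = 23.53 − 21.33 = 2.200 mol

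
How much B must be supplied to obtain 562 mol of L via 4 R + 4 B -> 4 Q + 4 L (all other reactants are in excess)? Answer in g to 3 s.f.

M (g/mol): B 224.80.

126000 g

n(L) = 562.0 mol
n(B) = (4/4) × 562.0 = 562.0 mol
mass = 562.0 × 224.80 = 126300 g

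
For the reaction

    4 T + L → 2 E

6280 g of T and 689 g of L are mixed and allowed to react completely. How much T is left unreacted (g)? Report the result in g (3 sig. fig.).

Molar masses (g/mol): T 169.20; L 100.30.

1630 g

n(T) = 6280 / 169.20 = 37.12 mol
n(L) = 689.0 / 100.30 = 6.869 mol
n/ν → T: 9.280, L: 6.869; L is limiting.
T consumed = (4/1) × 6.869 = 27.48 mol
T remaining = 37.12 − 27.48 = 9.640 mol
mass = 9.640 × 169.20 = 1631 g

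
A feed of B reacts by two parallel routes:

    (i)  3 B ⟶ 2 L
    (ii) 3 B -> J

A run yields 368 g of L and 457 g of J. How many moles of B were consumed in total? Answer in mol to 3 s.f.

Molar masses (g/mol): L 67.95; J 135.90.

18.2 mol

n(L) = 368 / 67.95 = 5.416 mol
n(J) = 457 / 135.90 = 3.363 mol
n(B) via (i) = (3/2)×5.416 = 8.124 mol
n(B) via (ii) = (3/1)×3.363 = 10.09 mol
total n(B) = 8.124 + 10.09 = 18.21 mol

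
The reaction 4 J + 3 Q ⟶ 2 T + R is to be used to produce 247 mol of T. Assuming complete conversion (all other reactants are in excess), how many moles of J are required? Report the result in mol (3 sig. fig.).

494 mol

n(T) = 247.0 mol
n(J) = (4/2) × 247.0 = 494.0 mol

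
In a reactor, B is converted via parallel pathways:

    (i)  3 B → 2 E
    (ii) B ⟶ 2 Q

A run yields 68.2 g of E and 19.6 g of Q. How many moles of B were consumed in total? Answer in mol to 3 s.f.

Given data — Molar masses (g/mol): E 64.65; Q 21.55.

n(E) = 68.2 / 64.65 = 1.055 mol
n(Q) = 19.6 / 21.55 = 0.9095 mol
n(B) via (i) = (3/2)×1.055 = 1.583 mol
n(B) via (ii) = (1/2)×0.9095 = 0.4548 mol
total n(B) = 1.583 + 0.4548 = 2.038 mol

2.04 mol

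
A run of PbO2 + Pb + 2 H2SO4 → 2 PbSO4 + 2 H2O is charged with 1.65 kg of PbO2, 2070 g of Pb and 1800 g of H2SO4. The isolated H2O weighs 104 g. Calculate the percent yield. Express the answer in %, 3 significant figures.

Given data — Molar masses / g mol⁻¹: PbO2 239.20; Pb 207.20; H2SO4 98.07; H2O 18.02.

41.8 %

n(PbO2) = 1.650×1000 / 239.20 = 6.898 mol
n(Pb) = 2070 / 207.20 = 9.990 mol
n(H2SO4) = 1800 / 98.07 = 18.35 mol
n/ν → PbO2: 6.898, Pb: 9.990, H2SO4: 9.175; PbO2 is limiting.
theoretical n(H2O) = (2/1) × 6.898 = 13.80 mol → 248.7 g
% yield = 104 / 248.7 × 100 = 41.82 %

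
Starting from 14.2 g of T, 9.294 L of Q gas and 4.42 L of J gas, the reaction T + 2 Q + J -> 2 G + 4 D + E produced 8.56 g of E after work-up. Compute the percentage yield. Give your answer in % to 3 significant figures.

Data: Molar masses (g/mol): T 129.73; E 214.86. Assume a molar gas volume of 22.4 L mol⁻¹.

36.4 %

n(T) = 14.20 / 129.73 = 0.1095 mol
n(Q) = 9.294 / 22.4 = 0.4149 mol
n(J) = 4.420 / 22.4 = 0.1973 mol
n/ν for T = 0.1095/1 = 0.1095
n/ν for Q = 0.4149/2 = 0.2075
n/ν for J = 0.1973/1 = 0.1973
Smallest n/ν is T → limiting reagent.
theoretical n(E) = (1/1) × 0.1095 = 0.1095 mol → 23.53 g
% yield = 8.56 / 23.53 × 100 = 36.38 %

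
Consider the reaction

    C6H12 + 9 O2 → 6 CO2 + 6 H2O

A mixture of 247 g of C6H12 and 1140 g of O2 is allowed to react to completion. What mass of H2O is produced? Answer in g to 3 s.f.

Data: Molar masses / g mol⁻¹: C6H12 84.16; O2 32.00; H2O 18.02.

n(C6H12) = 247.0 / 84.16 = 2.935 mol
n(O2) = 1140 / 32.00 = 35.63 mol
n/ν for C6H12 = 2.935/1 = 2.935
n/ν for O2 = 35.63/9 = 3.959
Smallest n/ν is C6H12 → limiting reagent.
n(H2O) = (6/1) × 2.935 = 17.61 mol
mass = 17.61 × 18.02 = 317.3 g

317 g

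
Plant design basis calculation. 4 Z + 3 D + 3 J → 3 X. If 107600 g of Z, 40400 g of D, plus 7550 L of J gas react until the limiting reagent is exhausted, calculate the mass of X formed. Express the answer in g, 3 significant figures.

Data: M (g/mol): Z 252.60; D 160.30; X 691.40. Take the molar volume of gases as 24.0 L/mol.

n(Z) = 107600 / 252.60 = 426.0 mol
n(D) = 40400 / 160.30 = 252.0 mol
n(J) = 7550 / 24.0 = 314.6 mol
n/ν → Z: 106.5, D: 84.00, J: 104.9; D is limiting.
n(X) = (3/3) × 252.0 = 252.0 mol
mass = 252.0 × 691.40 = 174200 g

174000 g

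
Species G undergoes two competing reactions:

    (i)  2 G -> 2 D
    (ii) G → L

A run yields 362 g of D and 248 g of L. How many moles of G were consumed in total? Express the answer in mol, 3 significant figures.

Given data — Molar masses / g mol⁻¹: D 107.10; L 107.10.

5.70 mol

n(D) = 362 / 107.10 = 3.380 mol
n(L) = 248 / 107.10 = 2.316 mol
n(G) via (i) = (2/2)×3.380 = 3.380 mol
n(G) via (ii) = (1/1)×2.316 = 2.316 mol
total n(G) = 3.380 + 2.316 = 5.696 mol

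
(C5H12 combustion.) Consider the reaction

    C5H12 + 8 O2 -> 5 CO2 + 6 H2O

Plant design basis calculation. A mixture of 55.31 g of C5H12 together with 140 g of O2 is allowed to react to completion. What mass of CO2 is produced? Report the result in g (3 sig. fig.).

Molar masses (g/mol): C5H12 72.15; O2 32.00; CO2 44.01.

120 g

n(C5H12) = 55.31 / 72.15 = 0.7666 mol
n(O2) = 140.0 / 32.00 = 4.375 mol
n/ν → C5H12: 0.7666, O2: 0.5469; O2 is limiting.
n(CO2) = (5/8) × 4.375 = 2.734 mol
mass = 2.734 × 44.01 = 120.3 g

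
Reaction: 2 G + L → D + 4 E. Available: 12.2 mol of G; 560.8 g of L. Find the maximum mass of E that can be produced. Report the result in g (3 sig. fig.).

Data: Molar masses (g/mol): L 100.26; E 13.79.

n(G) = 12.20 mol
n(L) = 560.8 / 100.26 = 5.593 mol
n/ν for G = 12.20/2 = 6.100
n/ν for L = 5.593/1 = 5.593
Smallest n/ν is L → limiting reagent.
n(E) = (4/1) × 5.593 = 22.37 mol
mass = 22.37 × 13.79 = 308.5 g

309 g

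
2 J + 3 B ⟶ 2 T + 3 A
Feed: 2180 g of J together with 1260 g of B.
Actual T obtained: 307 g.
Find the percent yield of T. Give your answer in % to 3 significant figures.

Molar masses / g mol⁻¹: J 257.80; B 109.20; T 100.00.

39.9 %

n(J) = 2180 / 257.80 = 8.456 mol
n(B) = 1260 / 109.20 = 11.54 mol
n/ν for J = 8.456/2 = 4.228
n/ν for B = 11.54/3 = 3.847
Smallest n/ν is B → limiting reagent.
theoretical n(T) = (2/3) × 11.54 = 7.693 mol → 769.3 g
% yield = 307 / 769.3 × 100 = 39.91 %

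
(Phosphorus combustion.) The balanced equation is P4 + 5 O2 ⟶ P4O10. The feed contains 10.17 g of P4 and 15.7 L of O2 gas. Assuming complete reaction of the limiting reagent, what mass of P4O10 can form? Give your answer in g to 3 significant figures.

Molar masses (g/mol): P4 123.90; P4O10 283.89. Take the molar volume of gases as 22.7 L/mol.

23.3 g

n(P4) = 10.17 / 123.90 = 0.08208 mol
n(O2) = 15.70 / 22.7 = 0.6916 mol
n/ν for P4 = 0.08208/1 = 0.08208
n/ν for O2 = 0.6916/5 = 0.1383
Smallest n/ν is P4 → limiting reagent.
n(P4O10) = (1/1) × 0.08208 = 0.08208 mol
mass = 0.08208 × 283.89 = 23.30 g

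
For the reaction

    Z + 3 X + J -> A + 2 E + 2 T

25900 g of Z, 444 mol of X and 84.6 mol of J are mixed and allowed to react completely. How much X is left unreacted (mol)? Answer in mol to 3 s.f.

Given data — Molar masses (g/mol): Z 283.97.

n(Z) = 25900 / 283.97 = 91.21 mol
n(X) = 444.0 mol
n(J) = 84.60 mol
n/ν → Z: 91.21, X: 148.0, J: 84.60; J is limiting.
X consumed = (3/1) × 84.60 = 253.8 mol
X remaining = 444.0 − 253.8 = 190.2 mol

190 mol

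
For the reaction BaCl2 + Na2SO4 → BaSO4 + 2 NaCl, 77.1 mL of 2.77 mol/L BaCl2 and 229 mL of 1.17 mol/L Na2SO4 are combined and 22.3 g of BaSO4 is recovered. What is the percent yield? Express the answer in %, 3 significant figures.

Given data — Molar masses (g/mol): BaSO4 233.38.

44.7 %

n(BaCl2) = 2.77 × 77.10/1000 = 0.2136 mol
n(Na2SO4) = 1.17 × 229.0/1000 = 0.2679 mol
n/ν for BaCl2 = 0.2136/1 = 0.2136
n/ν for Na2SO4 = 0.2679/1 = 0.2679
Smallest n/ν is BaCl2 → limiting reagent.
theoretical n(BaSO4) = (1/1) × 0.2136 = 0.2136 mol → 49.85 g
% yield = 22.3 / 49.85 × 100 = 44.73 %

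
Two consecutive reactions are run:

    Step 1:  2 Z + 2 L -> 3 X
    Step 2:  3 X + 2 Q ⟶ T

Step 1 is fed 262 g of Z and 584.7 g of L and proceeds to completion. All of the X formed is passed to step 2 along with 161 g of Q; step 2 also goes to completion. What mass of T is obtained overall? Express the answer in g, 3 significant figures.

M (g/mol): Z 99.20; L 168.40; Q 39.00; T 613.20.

810 g

Step 1:
n(Z) = 262.0 / 99.20 = 2.641 mol
n(L) = 584.7 / 168.40 = 3.472 mol
n/ν for Z = 2.641/2 = 1.321
n/ν for L = 3.472/2 = 1.736
Smallest n/ν is Z → limiting reagent.
n(X) produced = (3/2) × 2.641 = 3.962 mol
Step 2:
n(X) available = 3.962 mol
n(Q) = 161.0 / 39.00 = 4.128 mol
n/ν for X = 3.962/3 = 1.321
n/ν for Q = 4.128/2 = 2.064
Smallest n/ν is X → limiting reagent.
n(T) = (1/3) × 3.962 = 1.321 mol
mass = 1.321 × 613.20 = 810.0 g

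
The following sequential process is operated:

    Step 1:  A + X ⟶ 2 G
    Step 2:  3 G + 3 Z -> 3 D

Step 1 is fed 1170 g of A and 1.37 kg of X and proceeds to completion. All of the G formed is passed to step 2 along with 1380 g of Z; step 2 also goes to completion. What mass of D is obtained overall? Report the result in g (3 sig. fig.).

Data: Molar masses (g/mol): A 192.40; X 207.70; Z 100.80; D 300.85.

Step 1:
n(A) = 1170 / 192.40 = 6.081 mol
n(X) = 1.370×1000 / 207.70 = 6.596 mol
n/ν for A = 6.081/1 = 6.081
n/ν for X = 6.596/1 = 6.596
Smallest n/ν is A → limiting reagent.
n(G) produced = (2/1) × 6.081 = 12.16 mol
Step 2:
n(G) available = 12.16 mol
n(Z) = 1380 / 100.80 = 13.69 mol
n/ν for G = 12.16/3 = 4.053
n/ν for Z = 13.69/3 = 4.563
Smallest n/ν is G → limiting reagent.
n(D) = (3/3) × 12.16 = 12.16 mol
mass = 12.16 × 300.85 = 3658 g

3660 g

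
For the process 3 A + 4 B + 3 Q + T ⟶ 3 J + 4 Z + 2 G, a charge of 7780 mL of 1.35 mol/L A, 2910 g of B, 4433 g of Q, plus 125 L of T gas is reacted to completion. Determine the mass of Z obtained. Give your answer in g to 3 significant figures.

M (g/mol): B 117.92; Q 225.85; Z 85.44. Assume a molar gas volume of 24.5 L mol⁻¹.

n(A) = 1.35 × 7780/1000 = 10.50 mol
n(B) = 2910 / 117.92 = 24.68 mol
n(Q) = 4433 / 225.85 = 19.63 mol
n(T) = 125.0 / 24.5 = 5.102 mol
n/ν → A: 3.500, B: 6.170, Q: 6.543, T: 5.102; A is limiting.
n(Z) = (4/3) × 10.50 = 14.00 mol
mass = 14.00 × 85.44 = 1196 g

1200 g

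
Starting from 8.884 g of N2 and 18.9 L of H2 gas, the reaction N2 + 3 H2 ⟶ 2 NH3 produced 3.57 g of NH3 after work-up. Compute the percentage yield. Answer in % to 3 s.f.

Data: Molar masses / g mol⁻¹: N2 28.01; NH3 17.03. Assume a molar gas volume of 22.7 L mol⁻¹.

n(N2) = 8.884 / 28.01 = 0.3172 mol
n(H2) = 18.90 / 22.7 = 0.8326 mol
n/ν for N2 = 0.3172/1 = 0.3172
n/ν for H2 = 0.8326/3 = 0.2775
Smallest n/ν is H2 → limiting reagent.
theoretical n(NH3) = (2/3) × 0.8326 = 0.5551 mol → 9.453 g
% yield = 3.57 / 9.453 × 100 = 37.77 %

37.8 %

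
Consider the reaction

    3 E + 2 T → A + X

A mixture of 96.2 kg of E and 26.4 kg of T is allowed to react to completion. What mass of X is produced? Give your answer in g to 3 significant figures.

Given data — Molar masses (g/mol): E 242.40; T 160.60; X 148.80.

12200 g

n(E) = 96.20×1000 / 242.40 = 396.9 mol
n(T) = 26.40×1000 / 160.60 = 164.4 mol
n/ν → E: 132.3, T: 82.20; T is limiting.
n(X) = (1/2) × 164.4 = 82.20 mol
mass = 82.20 × 148.80 = 12230 g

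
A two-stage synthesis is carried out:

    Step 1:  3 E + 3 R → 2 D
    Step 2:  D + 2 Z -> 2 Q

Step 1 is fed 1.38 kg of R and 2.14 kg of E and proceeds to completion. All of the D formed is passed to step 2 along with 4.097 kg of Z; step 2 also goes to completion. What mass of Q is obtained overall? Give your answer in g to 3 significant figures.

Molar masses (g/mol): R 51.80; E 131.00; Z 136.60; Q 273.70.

5960 g

Step 1:
n(R) = 1.380×1000 / 51.80 = 26.64 mol
n(E) = 2.140×1000 / 131.00 = 16.34 mol
n/ν → R: 8.880, E: 5.447; E is limiting.
n(D) produced = (2/3) × 16.34 = 10.89 mol
Step 2:
n(D) available = 10.89 mol
n(Z) = 4.097×1000 / 136.60 = 29.99 mol
n/ν → D: 10.89, Z: 15.00; D is limiting.
n(Q) = (2/1) × 10.89 = 21.78 mol
mass = 21.78 × 273.70 = 5961 g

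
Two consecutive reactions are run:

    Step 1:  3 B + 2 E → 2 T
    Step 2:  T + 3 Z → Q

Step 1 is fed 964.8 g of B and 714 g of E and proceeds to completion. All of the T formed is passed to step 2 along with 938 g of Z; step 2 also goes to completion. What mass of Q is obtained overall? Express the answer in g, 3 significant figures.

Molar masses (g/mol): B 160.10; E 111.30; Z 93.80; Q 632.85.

2110 g

Step 1:
n(B) = 964.8 / 160.10 = 6.026 mol
n(E) = 714.0 / 111.30 = 6.415 mol
n/ν for B = 6.026/3 = 2.009
n/ν for E = 6.415/2 = 3.208
Smallest n/ν is B → limiting reagent.
n(T) produced = (2/3) × 6.026 = 4.017 mol
Step 2:
n(T) available = 4.017 mol
n(Z) = 938.0 / 93.80 = 10.00 mol
n/ν for T = 4.017/1 = 4.017
n/ν for Z = 10.00/3 = 3.333
Smallest n/ν is Z → limiting reagent.
n(Q) = (1/3) × 10.00 = 3.333 mol
mass = 3.333 × 632.85 = 2109 g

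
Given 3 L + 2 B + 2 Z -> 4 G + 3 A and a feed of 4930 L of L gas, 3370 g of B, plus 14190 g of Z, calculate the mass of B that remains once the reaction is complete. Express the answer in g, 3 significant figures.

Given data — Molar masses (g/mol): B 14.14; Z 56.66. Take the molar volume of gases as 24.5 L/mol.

1470 g

n(L) = 4930 / 24.5 = 201.2 mol
n(B) = 3370 / 14.14 = 238.3 mol
n(Z) = 14190 / 56.66 = 250.4 mol
n/ν for L = 201.2/3 = 67.07
n/ν for B = 238.3/2 = 119.2
n/ν for Z = 250.4/2 = 125.2
Smallest n/ν is L → limiting reagent.
B consumed = (2/3) × 201.2 = 134.1 mol
B remaining = 238.3 − 134.1 = 104.2 mol
mass = 104.2 × 14.14 = 1473 g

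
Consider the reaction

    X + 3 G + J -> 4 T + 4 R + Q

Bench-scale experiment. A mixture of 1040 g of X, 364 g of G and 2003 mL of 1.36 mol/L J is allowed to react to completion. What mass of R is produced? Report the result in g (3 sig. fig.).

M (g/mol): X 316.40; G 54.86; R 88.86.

786 g

n(X) = 1040 / 316.40 = 3.287 mol
n(G) = 364.0 / 54.86 = 6.635 mol
n(J) = 1.36 × 2003/1000 = 2.724 mol
n/ν for X = 3.287/1 = 3.287
n/ν for G = 6.635/3 = 2.212
n/ν for J = 2.724/1 = 2.724
Smallest n/ν is G → limiting reagent.
n(R) = (4/3) × 6.635 = 8.847 mol
mass = 8.847 × 88.86 = 786.1 g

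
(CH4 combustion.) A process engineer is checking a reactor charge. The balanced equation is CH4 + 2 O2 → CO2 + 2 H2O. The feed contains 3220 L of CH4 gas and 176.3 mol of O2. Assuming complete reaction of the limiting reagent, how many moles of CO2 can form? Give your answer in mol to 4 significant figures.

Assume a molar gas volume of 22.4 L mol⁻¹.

88.15 mol

n(CH4) = 3220 / 22.4 = 143.8 mol
n(O2) = 176.3 mol
n/ν for CH4 = 143.8/1 = 143.8
n/ν for O2 = 176.3/2 = 88.15
Smallest n/ν is O2 → limiting reagent.
n(CO2) = (1/2) × 176.3 = 88.15 mol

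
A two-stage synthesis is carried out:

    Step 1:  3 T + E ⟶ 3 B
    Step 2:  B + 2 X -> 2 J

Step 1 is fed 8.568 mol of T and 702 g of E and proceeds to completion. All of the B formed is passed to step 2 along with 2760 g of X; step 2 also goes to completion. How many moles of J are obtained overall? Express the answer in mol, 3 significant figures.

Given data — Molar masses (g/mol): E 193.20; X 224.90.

Step 1:
n(T) = 8.568 mol
n(E) = 702.0 / 193.20 = 3.634 mol
n/ν for T = 8.568/3 = 2.856
n/ν for E = 3.634/1 = 3.634
Smallest n/ν is T → limiting reagent.
n(B) produced = (3/3) × 8.568 = 8.568 mol
Step 2:
n(B) available = 8.568 mol
n(X) = 2760 / 224.90 = 12.27 mol
n/ν for B = 8.568/1 = 8.568
n/ν for X = 12.27/2 = 6.135
Smallest n/ν is X → limiting reagent.
n(J) = (2/2) × 12.27 = 12.27 mol

12.3 mol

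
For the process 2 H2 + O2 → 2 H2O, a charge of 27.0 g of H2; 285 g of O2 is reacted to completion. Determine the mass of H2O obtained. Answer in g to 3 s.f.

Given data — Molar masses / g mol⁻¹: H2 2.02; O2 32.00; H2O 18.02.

241 g

n(H2) = 27.00 / 2.02 = 13.37 mol
n(O2) = 285.0 / 32.00 = 8.906 mol
n/ν for H2 = 13.37/2 = 6.685
n/ν for O2 = 8.906/1 = 8.906
Smallest n/ν is H2 → limiting reagent.
n(H2O) = (2/2) × 13.37 = 13.37 mol
mass = 13.37 × 18.02 = 240.9 g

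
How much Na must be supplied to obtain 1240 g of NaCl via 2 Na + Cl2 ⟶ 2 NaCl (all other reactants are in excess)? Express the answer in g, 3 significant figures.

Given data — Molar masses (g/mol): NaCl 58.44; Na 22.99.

n(NaCl) = 1240 / 58.44 = 21.22 mol
n(Na) = (2/2) × 21.22 = 21.22 mol
mass = 21.22 × 22.99 = 487.8 g

488 g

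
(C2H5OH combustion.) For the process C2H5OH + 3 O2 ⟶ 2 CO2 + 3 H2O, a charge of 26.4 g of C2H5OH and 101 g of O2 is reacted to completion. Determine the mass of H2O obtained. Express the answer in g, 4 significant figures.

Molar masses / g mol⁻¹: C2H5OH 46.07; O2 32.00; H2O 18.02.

n(C2H5OH) = 26.40 / 46.07 = 0.5730 mol
n(O2) = 101.0 / 32.00 = 3.156 mol
n/ν for C2H5OH = 0.5730/1 = 0.5730
n/ν for O2 = 3.156/3 = 1.052
Smallest n/ν is C2H5OH → limiting reagent.
n(H2O) = (3/1) × 0.5730 = 1.719 mol
mass = 1.719 × 18.02 = 30.98 g

30.98 g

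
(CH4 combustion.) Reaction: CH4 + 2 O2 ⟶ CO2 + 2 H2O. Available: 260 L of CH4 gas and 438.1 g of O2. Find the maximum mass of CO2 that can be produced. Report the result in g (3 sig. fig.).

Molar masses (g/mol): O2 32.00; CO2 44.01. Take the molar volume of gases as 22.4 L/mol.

n(CH4) = 260.0 / 22.4 = 11.61 mol
n(O2) = 438.1 / 32.00 = 13.69 mol
n/ν for CH4 = 11.61/1 = 11.61
n/ν for O2 = 13.69/2 = 6.845
Smallest n/ν is O2 → limiting reagent.
n(CO2) = (1/2) × 13.69 = 6.845 mol
mass = 6.845 × 44.01 = 301.2 g

301 g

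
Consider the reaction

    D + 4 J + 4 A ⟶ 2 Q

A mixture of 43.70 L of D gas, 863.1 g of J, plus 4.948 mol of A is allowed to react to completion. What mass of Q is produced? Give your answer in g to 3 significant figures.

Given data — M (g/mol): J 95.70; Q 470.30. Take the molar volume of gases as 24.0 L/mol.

1160 g

n(D) = 43.70 / 24.0 = 1.821 mol
n(J) = 863.1 / 95.70 = 9.019 mol
n(A) = 4.948 mol
n/ν for D = 1.821/1 = 1.821
n/ν for J = 9.019/4 = 2.255
n/ν for A = 4.948/4 = 1.237
Smallest n/ν is A → limiting reagent.
n(Q) = (2/4) × 4.948 = 2.474 mol
mass = 2.474 × 470.30 = 1164 g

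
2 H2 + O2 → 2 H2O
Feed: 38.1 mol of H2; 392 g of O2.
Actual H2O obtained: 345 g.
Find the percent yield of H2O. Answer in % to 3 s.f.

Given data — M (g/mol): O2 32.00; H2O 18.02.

78.1 %

n(H2) = 38.10 mol
n(O2) = 392.0 / 32.00 = 12.25 mol
n/ν for H2 = 38.10/2 = 19.05
n/ν for O2 = 12.25/1 = 12.25
Smallest n/ν is O2 → limiting reagent.
theoretical n(H2O) = (2/1) × 12.25 = 24.50 mol → 441.5 g
% yield = 345 / 441.5 × 100 = 78.14 %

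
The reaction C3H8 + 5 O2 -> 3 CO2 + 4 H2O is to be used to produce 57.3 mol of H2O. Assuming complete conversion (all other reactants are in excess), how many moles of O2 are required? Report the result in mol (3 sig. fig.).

71.6 mol

n(H2O) = 57.30 mol
n(O2) = (5/4) × 57.30 = 71.63 mol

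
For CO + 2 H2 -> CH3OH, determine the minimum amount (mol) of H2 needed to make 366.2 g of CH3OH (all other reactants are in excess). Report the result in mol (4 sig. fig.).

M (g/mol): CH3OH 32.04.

22.86 mol

n(CH3OH) = 366.2 / 32.04 = 11.43 mol
n(H2) = (2/1) × 11.43 = 22.86 mol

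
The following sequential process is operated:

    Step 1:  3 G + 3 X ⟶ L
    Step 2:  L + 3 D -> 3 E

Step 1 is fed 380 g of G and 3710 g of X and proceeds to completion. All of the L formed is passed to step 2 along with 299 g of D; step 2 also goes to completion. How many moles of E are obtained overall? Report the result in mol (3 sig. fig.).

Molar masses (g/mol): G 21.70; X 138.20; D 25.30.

11.8 mol

Step 1:
n(G) = 380.0 / 21.70 = 17.51 mol
n(X) = 3710 / 138.20 = 26.85 mol
n/ν for G = 17.51/3 = 5.837
n/ν for X = 26.85/3 = 8.950
Smallest n/ν is G → limiting reagent.
n(L) produced = (1/3) × 17.51 = 5.837 mol
Step 2:
n(L) available = 5.837 mol
n(D) = 299.0 / 25.30 = 11.82 mol
n/ν for L = 5.837/1 = 5.837
n/ν for D = 11.82/3 = 3.940
Smallest n/ν is D → limiting reagent.
n(E) = (3/3) × 11.82 = 11.82 mol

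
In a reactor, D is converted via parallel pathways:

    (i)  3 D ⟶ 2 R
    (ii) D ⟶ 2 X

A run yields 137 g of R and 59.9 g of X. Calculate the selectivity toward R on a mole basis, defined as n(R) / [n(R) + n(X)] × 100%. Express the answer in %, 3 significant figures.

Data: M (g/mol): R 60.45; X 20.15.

n(R) = 137 / 60.45 = 2.266 mol
n(X) = 59.9 / 20.15 = 2.973 mol
selectivity = 2.266/(2.266+2.973) × 100 = 43.25 %

43.3 %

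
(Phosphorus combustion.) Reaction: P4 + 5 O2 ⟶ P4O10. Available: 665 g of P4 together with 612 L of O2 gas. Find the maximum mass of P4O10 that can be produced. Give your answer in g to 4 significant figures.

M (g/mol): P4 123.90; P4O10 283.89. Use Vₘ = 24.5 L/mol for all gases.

n(P4) = 665.0 / 123.90 = 5.367 mol
n(O2) = 612.0 / 24.5 = 24.98 mol
n/ν for P4 = 5.367/1 = 5.367
n/ν for O2 = 24.98/5 = 4.996
Smallest n/ν is O2 → limiting reagent.
n(P4O10) = (1/5) × 24.98 = 4.996 mol
mass = 4.996 × 283.89 = 1418 g

1418 g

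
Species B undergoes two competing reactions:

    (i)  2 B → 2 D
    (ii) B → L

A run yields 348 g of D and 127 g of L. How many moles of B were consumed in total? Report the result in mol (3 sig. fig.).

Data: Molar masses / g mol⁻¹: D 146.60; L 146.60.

3.24 mol

n(D) = 348 / 146.60 = 2.374 mol
n(L) = 127 / 146.60 = 0.8663 mol
n(B) via (i) = (2/2)×2.374 = 2.374 mol
n(B) via (ii) = (1/1)×0.8663 = 0.8663 mol
total n(B) = 2.374 + 0.8663 = 3.240 mol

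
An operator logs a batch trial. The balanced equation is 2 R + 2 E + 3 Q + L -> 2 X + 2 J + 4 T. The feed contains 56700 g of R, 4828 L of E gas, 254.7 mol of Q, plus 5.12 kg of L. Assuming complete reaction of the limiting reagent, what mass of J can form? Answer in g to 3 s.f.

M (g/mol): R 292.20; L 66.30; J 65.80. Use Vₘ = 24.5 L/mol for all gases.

n(R) = 56700 / 292.20 = 194.0 mol
n(E) = 4828 / 24.5 = 197.1 mol
n(Q) = 254.7 mol
n(L) = 5.120×1000 / 66.30 = 77.22 mol
n/ν for R = 194.0/2 = 97.00
n/ν for E = 197.1/2 = 98.55
n/ν for Q = 254.7/3 = 84.90
n/ν for L = 77.22/1 = 77.22
Smallest n/ν is L → limiting reagent.
n(J) = (2/1) × 77.22 = 154.4 mol
mass = 154.4 × 65.80 = 10160 g

10200 g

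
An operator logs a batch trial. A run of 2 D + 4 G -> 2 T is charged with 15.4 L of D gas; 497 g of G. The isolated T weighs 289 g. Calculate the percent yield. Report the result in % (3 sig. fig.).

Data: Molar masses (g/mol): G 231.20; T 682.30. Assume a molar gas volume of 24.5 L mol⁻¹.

67.4 %

n(D) = 15.40 / 24.5 = 0.6286 mol
n(G) = 497.0 / 231.20 = 2.150 mol
n/ν → D: 0.3143, G: 0.5375; D is limiting.
theoretical n(T) = (2/2) × 0.6286 = 0.6286 mol → 428.9 g
% yield = 289 / 428.9 × 100 = 67.38 %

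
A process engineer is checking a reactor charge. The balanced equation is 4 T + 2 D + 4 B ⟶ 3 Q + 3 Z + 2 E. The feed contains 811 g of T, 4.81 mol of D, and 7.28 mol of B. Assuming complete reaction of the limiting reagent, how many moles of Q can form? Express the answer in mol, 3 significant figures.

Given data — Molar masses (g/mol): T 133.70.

n(T) = 811.0 / 133.70 = 6.066 mol
n(D) = 4.810 mol
n(B) = 7.280 mol
n/ν for T = 6.066/4 = 1.517
n/ν for D = 4.810/2 = 2.405
n/ν for B = 7.280/4 = 1.820
Smallest n/ν is T → limiting reagent.
n(Q) = (3/4) × 6.066 = 4.550 mol

4.55 mol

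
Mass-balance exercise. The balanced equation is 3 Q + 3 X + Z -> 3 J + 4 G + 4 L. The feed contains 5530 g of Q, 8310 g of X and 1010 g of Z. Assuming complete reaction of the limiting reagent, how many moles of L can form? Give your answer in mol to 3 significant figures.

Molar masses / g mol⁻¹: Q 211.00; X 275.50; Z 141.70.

n(Q) = 5530 / 211.00 = 26.21 mol
n(X) = 8310 / 275.50 = 30.16 mol
n(Z) = 1010 / 141.70 = 7.128 mol
n/ν for Q = 26.21/3 = 8.737
n/ν for X = 30.16/3 = 10.05
n/ν for Z = 7.128/1 = 7.128
Smallest n/ν is Z → limiting reagent.
n(L) = (4/1) × 7.128 = 28.51 mol

28.5 mol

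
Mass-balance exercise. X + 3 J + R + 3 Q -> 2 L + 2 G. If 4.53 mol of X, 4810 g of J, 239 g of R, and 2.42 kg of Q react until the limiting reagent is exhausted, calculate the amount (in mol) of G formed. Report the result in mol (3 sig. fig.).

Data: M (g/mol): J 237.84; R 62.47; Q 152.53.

n(X) = 4.530 mol
n(J) = 4810 / 237.84 = 20.22 mol
n(R) = 239.0 / 62.47 = 3.826 mol
n(Q) = 2.420×1000 / 152.53 = 15.87 mol
n/ν → X: 4.530, J: 6.740, R: 3.826, Q: 5.290; R is limiting.
n(G) = (2/1) × 3.826 = 7.652 mol

7.65 mol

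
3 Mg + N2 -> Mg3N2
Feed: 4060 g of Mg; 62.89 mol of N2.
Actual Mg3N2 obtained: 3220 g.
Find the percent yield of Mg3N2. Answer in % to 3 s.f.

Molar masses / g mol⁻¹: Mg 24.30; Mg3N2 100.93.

n(Mg) = 4060 / 24.30 = 167.1 mol
n(N2) = 62.89 mol
n/ν for Mg = 167.1/3 = 55.70
n/ν for N2 = 62.89/1 = 62.89
Smallest n/ν is Mg → limiting reagent.
theoretical n(Mg3N2) = (1/3) × 167.1 = 55.70 mol → 5622 g
% yield = 3220 / 5622 × 100 = 57.27 %

57.3 %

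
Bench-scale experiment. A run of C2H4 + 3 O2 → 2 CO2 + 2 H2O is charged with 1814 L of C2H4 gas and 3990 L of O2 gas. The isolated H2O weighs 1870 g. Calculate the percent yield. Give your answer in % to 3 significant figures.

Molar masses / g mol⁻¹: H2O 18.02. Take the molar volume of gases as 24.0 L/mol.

n(C2H4) = 1814 / 24.0 = 75.58 mol
n(O2) = 3990 / 24.0 = 166.3 mol
n/ν for C2H4 = 75.58/1 = 75.58
n/ν for O2 = 166.3/3 = 55.43
Smallest n/ν is O2 → limiting reagent.
theoretical n(H2O) = (2/3) × 166.3 = 110.9 mol → 1998 g
% yield = 1870 / 1998 × 100 = 93.59 %

93.6 %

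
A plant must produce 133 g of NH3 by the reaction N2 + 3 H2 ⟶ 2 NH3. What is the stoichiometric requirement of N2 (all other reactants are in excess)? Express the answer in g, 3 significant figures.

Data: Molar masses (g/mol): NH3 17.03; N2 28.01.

109 g

n(NH3) = 133 / 17.03 = 7.810 mol
n(N2) = (1/2) × 7.810 = 3.905 mol
mass = 3.905 × 28.01 = 109.4 g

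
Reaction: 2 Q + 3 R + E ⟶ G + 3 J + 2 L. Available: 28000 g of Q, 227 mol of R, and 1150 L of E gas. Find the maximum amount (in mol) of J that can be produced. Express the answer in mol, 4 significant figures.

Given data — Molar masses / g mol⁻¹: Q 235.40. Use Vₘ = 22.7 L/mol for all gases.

152.0 mol

n(Q) = 28000 / 235.40 = 118.9 mol
n(R) = 227.0 mol
n(E) = 1150 / 22.7 = 50.66 mol
n/ν for Q = 118.9/2 = 59.45
n/ν for R = 227.0/3 = 75.67
n/ν for E = 50.66/1 = 50.66
Smallest n/ν is E → limiting reagent.
n(J) = (3/1) × 50.66 = 152.0 mol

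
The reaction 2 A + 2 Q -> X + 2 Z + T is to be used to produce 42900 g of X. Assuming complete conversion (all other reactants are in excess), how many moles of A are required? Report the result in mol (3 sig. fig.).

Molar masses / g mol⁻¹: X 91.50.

938 mol

n(X) = 42900 / 91.50 = 468.9 mol
n(A) = (2/1) × 468.9 = 937.8 mol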